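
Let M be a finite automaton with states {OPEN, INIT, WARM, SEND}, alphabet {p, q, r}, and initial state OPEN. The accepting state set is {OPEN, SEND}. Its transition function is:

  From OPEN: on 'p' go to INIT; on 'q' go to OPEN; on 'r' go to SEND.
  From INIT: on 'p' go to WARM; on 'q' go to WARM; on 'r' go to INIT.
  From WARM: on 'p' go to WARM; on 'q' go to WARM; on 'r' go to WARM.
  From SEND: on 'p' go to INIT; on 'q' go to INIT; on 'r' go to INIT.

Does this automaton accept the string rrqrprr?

start at OPEN
read 'r': OPEN → SEND
read 'r': SEND → INIT
read 'q': INIT → WARM
read 'r': WARM → WARM
read 'p': WARM → WARM
read 'r': WARM → WARM
read 'r': WARM → WARM
End state WARM is not accepting.

No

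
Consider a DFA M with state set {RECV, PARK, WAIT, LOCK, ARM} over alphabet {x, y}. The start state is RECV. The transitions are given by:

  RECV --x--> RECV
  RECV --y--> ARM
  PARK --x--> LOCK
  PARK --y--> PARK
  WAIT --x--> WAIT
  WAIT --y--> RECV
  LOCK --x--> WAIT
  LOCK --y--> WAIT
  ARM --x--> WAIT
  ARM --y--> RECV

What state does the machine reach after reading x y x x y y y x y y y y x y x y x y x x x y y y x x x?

Trace: RECV -x-> RECV -y-> ARM -x-> WAIT -x-> WAIT -y-> RECV -y-> ARM -y-> RECV -x-> RECV -y-> ARM -y-> RECV -y-> ARM -y-> RECV -x-> RECV -y-> ARM -x-> WAIT -y-> RECV -x-> RECV -y-> ARM -x-> WAIT -x-> WAIT -x-> WAIT -y-> RECV -y-> ARM -y-> RECV -x-> RECV -x-> RECV -x-> RECV

RECV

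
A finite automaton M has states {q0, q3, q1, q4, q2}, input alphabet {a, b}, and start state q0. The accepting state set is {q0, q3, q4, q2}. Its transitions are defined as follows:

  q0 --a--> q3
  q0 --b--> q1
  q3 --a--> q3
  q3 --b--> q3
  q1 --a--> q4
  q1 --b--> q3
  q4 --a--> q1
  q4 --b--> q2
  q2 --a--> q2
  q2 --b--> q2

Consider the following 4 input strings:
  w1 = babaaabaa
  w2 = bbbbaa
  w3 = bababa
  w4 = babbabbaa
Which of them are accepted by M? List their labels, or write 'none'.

w1, w2, w3, w4

w1: Trace: q0 -b-> q1 -a-> q4 -b-> q2 -a-> q2 -a-> q2 -a-> q2 -b-> q2 -a-> q2 -a-> q2  → end q2, accepted
w2: Trace: q0 -b-> q1 -b-> q3 -b-> q3 -b-> q3 -a-> q3 -a-> q3  → end q3, accepted
w3: Trace: q0 -b-> q1 -a-> q4 -b-> q2 -a-> q2 -b-> q2 -a-> q2  → end q2, accepted
w4: Trace: q0 -b-> q1 -a-> q4 -b-> q2 -b-> q2 -a-> q2 -b-> q2 -b-> q2 -a-> q2 -a-> q2  → end q2, accepted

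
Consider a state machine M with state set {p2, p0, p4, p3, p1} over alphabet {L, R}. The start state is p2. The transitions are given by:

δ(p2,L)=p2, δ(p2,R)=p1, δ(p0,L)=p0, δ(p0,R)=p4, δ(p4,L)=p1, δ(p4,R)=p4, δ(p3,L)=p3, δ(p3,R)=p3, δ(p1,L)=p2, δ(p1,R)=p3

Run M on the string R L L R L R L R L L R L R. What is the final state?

Trace: p2 -R-> p1 -L-> p2 -L-> p2 -R-> p1 -L-> p2 -R-> p1 -L-> p2 -R-> p1 -L-> p2 -L-> p2 -R-> p1 -L-> p2 -R-> p1

p1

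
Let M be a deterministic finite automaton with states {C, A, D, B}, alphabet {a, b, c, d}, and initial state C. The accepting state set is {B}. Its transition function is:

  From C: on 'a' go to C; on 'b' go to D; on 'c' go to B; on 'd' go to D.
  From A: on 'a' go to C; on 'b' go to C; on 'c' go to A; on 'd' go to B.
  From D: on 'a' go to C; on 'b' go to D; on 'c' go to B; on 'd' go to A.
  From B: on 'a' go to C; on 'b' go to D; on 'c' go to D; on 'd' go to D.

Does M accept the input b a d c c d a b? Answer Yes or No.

No

start at C
read 'b': C → D
read 'a': D → C
read 'd': C → D
read 'c': D → B
read 'c': B → D
read 'd': D → A
read 'a': A → C
read 'b': C → D
End state D is not accepting.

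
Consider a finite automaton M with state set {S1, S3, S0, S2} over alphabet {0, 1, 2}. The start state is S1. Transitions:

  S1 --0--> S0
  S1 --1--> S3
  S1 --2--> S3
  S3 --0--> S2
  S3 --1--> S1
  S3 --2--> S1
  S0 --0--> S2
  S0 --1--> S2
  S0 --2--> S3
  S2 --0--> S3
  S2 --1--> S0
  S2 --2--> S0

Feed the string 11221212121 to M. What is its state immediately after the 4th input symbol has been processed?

S1

S1 → S3 → S1 → S3 → S1
After 4 symbols: S1.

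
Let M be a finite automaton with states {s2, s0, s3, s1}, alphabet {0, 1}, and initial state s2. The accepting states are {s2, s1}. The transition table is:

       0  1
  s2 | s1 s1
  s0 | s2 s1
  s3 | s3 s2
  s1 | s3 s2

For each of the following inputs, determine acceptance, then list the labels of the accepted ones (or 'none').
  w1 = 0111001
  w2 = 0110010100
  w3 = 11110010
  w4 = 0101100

w1:
  start at s2
  read '0': s2 → s1
  read '1': s1 → s2
  read '1': s2 → s1
  read '1': s1 → s2
  read '0': s2 → s1
  read '0': s1 → s3
  read '1': s3 → s2
  end s2, accepted
w2:
  start at s2
  read '0': s2 → s1
  read '1': s1 → s2
  read '1': s2 → s1
  read '0': s1 → s3
  read '0': s3 → s3
  read '1': s3 → s2
  read '0': s2 → s1
  read '1': s1 → s2
  read '0': s2 → s1
  read '0': s1 → s3
  end s3, rejected
w3:
  start at s2
  read '1': s2 → s1
  read '1': s1 → s2
  read '1': s2 → s1
  read '1': s1 → s2
  read '0': s2 → s1
  read '0': s1 → s3
  read '1': s3 → s2
  read '0': s2 → s1
  end s1, accepted
w4:
  start at s2
  read '0': s2 → s1
  read '1': s1 → s2
  read '0': s2 → s1
  read '1': s1 → s2
  read '1': s2 → s1
  read '0': s1 → s3
  read '0': s3 → s3
  end s3, rejected

w1, w3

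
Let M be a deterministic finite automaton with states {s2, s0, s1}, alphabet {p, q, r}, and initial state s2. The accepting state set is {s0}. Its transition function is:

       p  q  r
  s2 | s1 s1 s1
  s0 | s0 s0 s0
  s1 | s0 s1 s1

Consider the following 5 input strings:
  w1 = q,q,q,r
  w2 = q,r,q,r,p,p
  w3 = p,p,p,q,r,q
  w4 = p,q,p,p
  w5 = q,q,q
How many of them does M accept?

3

w1: s2 → s1 → s1 → s1 → s1  → end s1, rejected
w2: s2 → s1 → s1 → s1 → s1 → s0 → s0  → end s0, accepted
w3: s2 → s1 → s0 → s0 → s0 → s0 → s0  → end s0, accepted
w4: s2 → s1 → s1 → s0 → s0  → end s0, accepted
w5: s2 → s1 → s1 → s1  → end s1, rejected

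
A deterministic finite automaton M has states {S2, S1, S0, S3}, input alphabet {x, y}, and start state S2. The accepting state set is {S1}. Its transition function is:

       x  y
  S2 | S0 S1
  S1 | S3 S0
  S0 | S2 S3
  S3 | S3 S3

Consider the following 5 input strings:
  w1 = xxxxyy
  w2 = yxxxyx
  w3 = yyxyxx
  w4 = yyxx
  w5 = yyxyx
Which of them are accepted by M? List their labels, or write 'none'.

w1: Trace: S2 -x-> S0 -x-> S2 -x-> S0 -x-> S2 -y-> S1 -y-> S0  → end S0, rejected
w2: Trace: S2 -y-> S1 -x-> S3 -x-> S3 -x-> S3 -y-> S3 -x-> S3  → end S3, rejected
w3: Trace: S2 -y-> S1 -y-> S0 -x-> S2 -y-> S1 -x-> S3 -x-> S3  → end S3, rejected
w4: Trace: S2 -y-> S1 -y-> S0 -x-> S2 -x-> S0  → end S0, rejected
w5: Trace: S2 -y-> S1 -y-> S0 -x-> S2 -y-> S1 -x-> S3  → end S3, rejected

none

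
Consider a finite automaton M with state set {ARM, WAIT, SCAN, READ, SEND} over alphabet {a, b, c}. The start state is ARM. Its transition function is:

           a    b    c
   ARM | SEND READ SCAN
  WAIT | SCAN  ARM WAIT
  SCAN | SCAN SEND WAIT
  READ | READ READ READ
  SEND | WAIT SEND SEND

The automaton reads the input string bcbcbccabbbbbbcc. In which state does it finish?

READ

Trace: ARM -b-> READ -c-> READ -b-> READ -c-> READ -b-> READ -c-> READ -c-> READ -a-> READ -b-> READ -b-> READ -b-> READ -b-> READ -b-> READ -b-> READ -c-> READ -c-> READ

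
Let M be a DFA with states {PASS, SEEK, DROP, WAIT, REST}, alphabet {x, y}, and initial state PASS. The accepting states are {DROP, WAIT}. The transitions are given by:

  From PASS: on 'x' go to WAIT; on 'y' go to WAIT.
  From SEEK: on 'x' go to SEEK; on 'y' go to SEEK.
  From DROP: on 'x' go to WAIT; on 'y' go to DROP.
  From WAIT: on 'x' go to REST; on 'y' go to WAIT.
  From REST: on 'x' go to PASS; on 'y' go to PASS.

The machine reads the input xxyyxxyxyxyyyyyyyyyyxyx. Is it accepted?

Trace: PASS -x-> WAIT -x-> REST -y-> PASS -y-> WAIT -x-> REST -x-> PASS -y-> WAIT -x-> REST -y-> PASS -x-> WAIT -y-> WAIT -y-> WAIT -y-> WAIT -y-> WAIT -y-> WAIT -y-> WAIT -y-> WAIT -y-> WAIT -y-> WAIT -y-> WAIT -x-> REST -y-> PASS -x-> WAIT
End state WAIT is accepting.

Yes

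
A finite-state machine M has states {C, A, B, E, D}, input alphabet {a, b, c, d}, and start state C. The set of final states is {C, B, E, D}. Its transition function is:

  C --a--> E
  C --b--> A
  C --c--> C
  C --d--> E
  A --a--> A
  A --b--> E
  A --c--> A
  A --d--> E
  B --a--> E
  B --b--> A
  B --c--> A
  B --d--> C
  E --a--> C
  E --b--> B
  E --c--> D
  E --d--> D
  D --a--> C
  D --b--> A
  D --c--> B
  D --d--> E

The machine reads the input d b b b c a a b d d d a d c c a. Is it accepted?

Yes

C → E → B → A → E → D → C → E → B → C → E → D → C → E → D → B → E
End state E is accepting.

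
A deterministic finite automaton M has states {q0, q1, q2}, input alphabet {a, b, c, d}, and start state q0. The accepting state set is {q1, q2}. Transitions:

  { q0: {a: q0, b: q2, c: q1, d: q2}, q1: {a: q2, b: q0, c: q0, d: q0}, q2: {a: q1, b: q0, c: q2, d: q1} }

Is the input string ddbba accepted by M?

start at q0
read 'd': q0 → q2
read 'd': q2 → q1
read 'b': q1 → q0
read 'b': q0 → q2
read 'a': q2 → q1
End state q1 is accepting.

Yes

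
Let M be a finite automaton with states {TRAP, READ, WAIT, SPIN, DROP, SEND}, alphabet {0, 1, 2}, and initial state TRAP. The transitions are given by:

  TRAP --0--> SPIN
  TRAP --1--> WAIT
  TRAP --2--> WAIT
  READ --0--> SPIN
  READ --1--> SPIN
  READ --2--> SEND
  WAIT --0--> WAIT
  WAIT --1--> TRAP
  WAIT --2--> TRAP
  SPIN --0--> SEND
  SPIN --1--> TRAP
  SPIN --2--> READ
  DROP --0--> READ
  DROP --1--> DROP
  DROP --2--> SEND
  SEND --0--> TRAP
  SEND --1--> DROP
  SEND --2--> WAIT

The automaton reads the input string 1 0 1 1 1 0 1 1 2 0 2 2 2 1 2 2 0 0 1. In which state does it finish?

start at TRAP
read '1': TRAP → WAIT
read '0': WAIT → WAIT
read '1': WAIT → TRAP
read '1': TRAP → WAIT
read '1': WAIT → TRAP
read '0': TRAP → SPIN
read '1': SPIN → TRAP
read '1': TRAP → WAIT
read '2': WAIT → TRAP
read '0': TRAP → SPIN
read '2': SPIN → READ
read '2': READ → SEND
read '2': SEND → WAIT
read '1': WAIT → TRAP
read '2': TRAP → WAIT
read '2': WAIT → TRAP
read '0': TRAP → SPIN
read '0': SPIN → SEND
read '1': SEND → DROP

DROP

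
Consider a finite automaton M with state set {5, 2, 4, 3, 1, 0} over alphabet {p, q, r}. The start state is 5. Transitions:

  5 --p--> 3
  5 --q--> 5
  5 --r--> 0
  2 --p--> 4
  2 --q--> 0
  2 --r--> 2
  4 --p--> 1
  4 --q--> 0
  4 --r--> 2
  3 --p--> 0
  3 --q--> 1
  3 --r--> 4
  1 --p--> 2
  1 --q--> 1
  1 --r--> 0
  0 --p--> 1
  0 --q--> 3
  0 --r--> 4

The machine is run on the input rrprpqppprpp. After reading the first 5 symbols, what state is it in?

start at 5
read 'r': 5 → 0
read 'r': 0 → 4
read 'p': 4 → 1
read 'r': 1 → 0
read 'p': 0 → 1
After 5 symbols: 1.

1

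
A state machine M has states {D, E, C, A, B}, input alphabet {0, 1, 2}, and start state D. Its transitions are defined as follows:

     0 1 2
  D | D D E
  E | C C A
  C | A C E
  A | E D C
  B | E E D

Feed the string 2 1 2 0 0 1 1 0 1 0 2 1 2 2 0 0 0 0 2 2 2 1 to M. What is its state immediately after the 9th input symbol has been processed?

D

start at D
read '2': D → E
read '1': E → C
read '2': C → E
read '0': E → C
read '0': C → A
read '1': A → D
read '1': D → D
read '0': D → D
read '1': D → D
After 9 symbols: D.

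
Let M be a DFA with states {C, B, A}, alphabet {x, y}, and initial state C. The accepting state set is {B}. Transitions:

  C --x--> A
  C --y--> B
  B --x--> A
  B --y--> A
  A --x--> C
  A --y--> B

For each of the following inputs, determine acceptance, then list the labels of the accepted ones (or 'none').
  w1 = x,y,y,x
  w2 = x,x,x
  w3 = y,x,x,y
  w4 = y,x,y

w1:
  start at C
  read 'x': C → A
  read 'y': A → B
  read 'y': B → A
  read 'x': A → C
  end C, rejected
w2:
  start at C
  read 'x': C → A
  read 'x': A → C
  read 'x': C → A
  end A, rejected
w3:
  start at C
  read 'y': C → B
  read 'x': B → A
  read 'x': A → C
  read 'y': C → B
  end B, accepted
w4:
  start at C
  read 'y': C → B
  read 'x': B → A
  read 'y': A → B
  end B, accepted

w3, w4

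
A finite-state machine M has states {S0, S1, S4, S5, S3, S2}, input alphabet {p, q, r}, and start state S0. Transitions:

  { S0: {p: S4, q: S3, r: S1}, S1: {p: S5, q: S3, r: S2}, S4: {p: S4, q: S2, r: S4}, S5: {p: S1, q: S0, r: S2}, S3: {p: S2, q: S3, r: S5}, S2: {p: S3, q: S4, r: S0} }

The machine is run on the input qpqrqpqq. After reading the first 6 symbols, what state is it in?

start at S0
read 'q': S0 → S3
read 'p': S3 → S2
read 'q': S2 → S4
read 'r': S4 → S4
read 'q': S4 → S2
read 'p': S2 → S3
After 6 symbols: S3.

S3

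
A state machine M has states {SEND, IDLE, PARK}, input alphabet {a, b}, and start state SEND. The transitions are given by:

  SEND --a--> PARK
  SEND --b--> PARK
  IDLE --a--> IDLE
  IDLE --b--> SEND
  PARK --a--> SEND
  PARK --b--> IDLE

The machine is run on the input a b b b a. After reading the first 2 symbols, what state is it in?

start at SEND
read 'a': SEND → PARK
read 'b': PARK → IDLE
After 2 symbols: IDLE.

IDLE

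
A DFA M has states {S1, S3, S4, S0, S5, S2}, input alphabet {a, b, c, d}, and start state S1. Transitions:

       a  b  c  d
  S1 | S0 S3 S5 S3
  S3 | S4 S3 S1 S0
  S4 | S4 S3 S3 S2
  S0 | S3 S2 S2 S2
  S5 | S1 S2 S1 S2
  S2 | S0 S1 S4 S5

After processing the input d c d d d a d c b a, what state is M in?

S1 → S3 → S1 → S3 → S0 → S2 → S0 → S2 → S4 → S3 → S4

S4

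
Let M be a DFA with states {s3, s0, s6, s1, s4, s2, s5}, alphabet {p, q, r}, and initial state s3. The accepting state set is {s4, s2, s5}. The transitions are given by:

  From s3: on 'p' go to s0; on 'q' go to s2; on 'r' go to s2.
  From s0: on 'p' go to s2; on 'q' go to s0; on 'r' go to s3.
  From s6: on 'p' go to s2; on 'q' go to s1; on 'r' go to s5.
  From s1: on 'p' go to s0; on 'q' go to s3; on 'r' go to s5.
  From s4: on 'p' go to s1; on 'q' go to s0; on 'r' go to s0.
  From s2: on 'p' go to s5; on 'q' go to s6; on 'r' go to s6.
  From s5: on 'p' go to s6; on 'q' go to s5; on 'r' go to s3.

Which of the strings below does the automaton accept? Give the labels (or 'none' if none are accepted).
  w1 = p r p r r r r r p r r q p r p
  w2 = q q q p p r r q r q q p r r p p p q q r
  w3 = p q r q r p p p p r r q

w1: s3 → s0 → s3 → s0 → s3 → s2 → s6 → s5 → s3 → s0 → s3 → s2 → s6 → s2 → s6 → s2  → end s2, accepted
w2: s3 → s2 → s6 → s1 → s0 → s2 → s6 → s5 → s5 → s3 → s2 → s6 → s2 → s6 → s5 → s6 → s2 → s5 → s5 → s5 → s3  → end s3, rejected
w3: s3 → s0 → s0 → s3 → s2 → s6 → s2 → s5 → s6 → s2 → s6 → s5 → s5  → end s5, accepted

w1, w3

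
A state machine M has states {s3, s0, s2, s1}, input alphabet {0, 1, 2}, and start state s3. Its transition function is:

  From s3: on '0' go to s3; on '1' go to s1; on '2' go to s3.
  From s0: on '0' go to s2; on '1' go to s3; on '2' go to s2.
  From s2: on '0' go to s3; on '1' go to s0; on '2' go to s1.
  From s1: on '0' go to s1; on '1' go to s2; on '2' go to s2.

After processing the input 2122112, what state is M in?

s2

start at s3
read '2': s3 → s3
read '1': s3 → s1
read '2': s1 → s2
read '2': s2 → s1
read '1': s1 → s2
read '1': s2 → s0
read '2': s0 → s2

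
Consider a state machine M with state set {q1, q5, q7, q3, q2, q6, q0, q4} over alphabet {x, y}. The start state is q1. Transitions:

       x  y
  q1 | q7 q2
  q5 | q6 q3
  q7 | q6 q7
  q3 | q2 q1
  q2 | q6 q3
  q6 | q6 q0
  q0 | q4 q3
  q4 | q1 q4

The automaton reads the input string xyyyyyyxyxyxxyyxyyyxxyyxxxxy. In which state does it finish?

q1 → q7 → q7 → q7 → q7 → q7 → q7 → q7 → q6 → q0 → q4 → q4 → q1 → q7 → q7 → q7 → q6 → q0 → q3 → q1 → q7 → q6 → q0 → q3 → q2 → q6 → q6 → q6 → q0

q0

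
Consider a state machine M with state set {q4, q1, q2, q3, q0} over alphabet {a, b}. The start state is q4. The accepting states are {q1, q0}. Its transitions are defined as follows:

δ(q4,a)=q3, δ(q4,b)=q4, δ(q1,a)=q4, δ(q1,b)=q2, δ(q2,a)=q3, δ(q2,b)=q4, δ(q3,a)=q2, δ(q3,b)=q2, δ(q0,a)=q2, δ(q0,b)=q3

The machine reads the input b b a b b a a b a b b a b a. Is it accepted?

q4 → q4 → q4 → q3 → q2 → q4 → q3 → q2 → q4 → q3 → q2 → q4 → q3 → q2 → q3
End state q3 is not accepting.

No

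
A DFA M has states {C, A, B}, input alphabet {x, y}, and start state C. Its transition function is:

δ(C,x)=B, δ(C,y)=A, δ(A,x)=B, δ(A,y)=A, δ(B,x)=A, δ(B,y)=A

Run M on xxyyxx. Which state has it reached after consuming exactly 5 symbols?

start at C
read 'x': C → B
read 'x': B → A
read 'y': A → A
read 'y': A → A
read 'x': A → B
After 5 symbols: B.

B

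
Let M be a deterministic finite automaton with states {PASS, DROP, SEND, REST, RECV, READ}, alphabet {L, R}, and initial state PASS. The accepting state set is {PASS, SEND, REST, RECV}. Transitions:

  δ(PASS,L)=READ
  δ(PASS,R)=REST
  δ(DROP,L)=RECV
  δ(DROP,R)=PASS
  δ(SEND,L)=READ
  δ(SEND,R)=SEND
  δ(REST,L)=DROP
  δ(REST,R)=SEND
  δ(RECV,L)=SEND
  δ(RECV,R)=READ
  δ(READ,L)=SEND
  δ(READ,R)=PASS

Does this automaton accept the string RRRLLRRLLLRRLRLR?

Yes

PASS → REST → SEND → SEND → READ → SEND → SEND → SEND → READ → SEND → READ → PASS → REST → DROP → PASS → READ → PASS
End state PASS is accepting.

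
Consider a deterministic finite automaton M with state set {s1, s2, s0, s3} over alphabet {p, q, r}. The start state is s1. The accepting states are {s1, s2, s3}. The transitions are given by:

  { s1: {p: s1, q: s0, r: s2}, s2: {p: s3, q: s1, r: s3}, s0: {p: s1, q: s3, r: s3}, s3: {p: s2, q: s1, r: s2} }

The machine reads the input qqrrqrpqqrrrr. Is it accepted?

Yes

s1 → s0 → s3 → s2 → s3 → s1 → s2 → s3 → s1 → s0 → s3 → s2 → s3 → s2
End state s2 is accepting.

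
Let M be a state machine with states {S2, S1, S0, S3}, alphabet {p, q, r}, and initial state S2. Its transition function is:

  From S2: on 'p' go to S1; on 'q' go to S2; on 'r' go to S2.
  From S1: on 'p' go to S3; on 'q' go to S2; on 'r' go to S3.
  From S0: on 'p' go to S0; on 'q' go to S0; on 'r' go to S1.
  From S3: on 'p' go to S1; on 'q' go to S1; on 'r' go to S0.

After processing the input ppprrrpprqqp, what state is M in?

start at S2
read 'p': S2 → S1
read 'p': S1 → S3
read 'p': S3 → S1
read 'r': S1 → S3
read 'r': S3 → S0
read 'r': S0 → S1
read 'p': S1 → S3
read 'p': S3 → S1
read 'r': S1 → S3
read 'q': S3 → S1
read 'q': S1 → S2
read 'p': S2 → S1

S1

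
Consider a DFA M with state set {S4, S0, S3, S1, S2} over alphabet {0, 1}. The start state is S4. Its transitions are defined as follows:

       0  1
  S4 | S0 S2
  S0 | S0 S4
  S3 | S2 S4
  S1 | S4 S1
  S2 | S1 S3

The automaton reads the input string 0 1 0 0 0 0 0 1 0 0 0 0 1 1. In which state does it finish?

S2

S4 → S0 → S4 → S0 → S0 → S0 → S0 → S0 → S4 → S0 → S0 → S0 → S0 → S4 → S2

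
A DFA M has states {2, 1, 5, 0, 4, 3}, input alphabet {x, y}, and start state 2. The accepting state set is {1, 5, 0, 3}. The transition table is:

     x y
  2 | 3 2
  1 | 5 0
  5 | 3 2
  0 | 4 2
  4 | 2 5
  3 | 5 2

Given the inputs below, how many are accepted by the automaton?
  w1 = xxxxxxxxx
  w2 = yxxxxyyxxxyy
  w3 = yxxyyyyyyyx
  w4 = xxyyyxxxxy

2

w1:
  start at 2
  read 'x': 2 → 3
  read 'x': 3 → 5
  read 'x': 5 → 3
  read 'x': 3 → 5
  read 'x': 5 → 3
  read 'x': 3 → 5
  read 'x': 5 → 3
  read 'x': 3 → 5
  read 'x': 5 → 3
  end 3, accepted
w2:
  start at 2
  read 'y': 2 → 2
  read 'x': 2 → 3
  read 'x': 3 → 5
  read 'x': 5 → 3
  read 'x': 3 → 5
  read 'y': 5 → 2
  read 'y': 2 → 2
  read 'x': 2 → 3
  read 'x': 3 → 5
  read 'x': 5 → 3
  read 'y': 3 → 2
  read 'y': 2 → 2
  end 2, rejected
w3:
  start at 2
  read 'y': 2 → 2
  read 'x': 2 → 3
  read 'x': 3 → 5
  read 'y': 5 → 2
  read 'y': 2 → 2
  read 'y': 2 → 2
  read 'y': 2 → 2
  read 'y': 2 → 2
  read 'y': 2 → 2
  read 'y': 2 → 2
  read 'x': 2 → 3
  end 3, accepted
w4:
  start at 2
  read 'x': 2 → 3
  read 'x': 3 → 5
  read 'y': 5 → 2
  read 'y': 2 → 2
  read 'y': 2 → 2
  read 'x': 2 → 3
  read 'x': 3 → 5
  read 'x': 5 → 3
  read 'x': 3 → 5
  read 'y': 5 → 2
  end 2, rejected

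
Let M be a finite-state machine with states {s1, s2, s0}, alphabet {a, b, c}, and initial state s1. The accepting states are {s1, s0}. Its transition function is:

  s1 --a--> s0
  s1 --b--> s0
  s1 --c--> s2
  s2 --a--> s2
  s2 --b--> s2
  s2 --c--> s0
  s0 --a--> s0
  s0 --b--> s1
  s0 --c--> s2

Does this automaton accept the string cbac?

s1 → s2 → s2 → s2 → s0
End state s0 is accepting.

Yes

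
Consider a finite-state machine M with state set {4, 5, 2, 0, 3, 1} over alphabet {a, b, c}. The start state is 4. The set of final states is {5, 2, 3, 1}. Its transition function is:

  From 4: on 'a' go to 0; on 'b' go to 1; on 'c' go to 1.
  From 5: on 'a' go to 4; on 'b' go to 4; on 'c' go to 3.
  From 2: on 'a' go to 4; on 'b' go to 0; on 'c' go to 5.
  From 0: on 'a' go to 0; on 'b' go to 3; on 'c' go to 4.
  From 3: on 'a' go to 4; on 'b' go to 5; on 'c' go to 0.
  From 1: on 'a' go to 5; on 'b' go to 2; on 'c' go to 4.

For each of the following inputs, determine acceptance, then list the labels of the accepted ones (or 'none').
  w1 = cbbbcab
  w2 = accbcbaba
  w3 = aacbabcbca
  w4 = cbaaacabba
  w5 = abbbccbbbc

w1:
  start at 4
  read 'c': 4 → 1
  read 'b': 1 → 2
  read 'b': 2 → 0
  read 'b': 0 → 3
  read 'c': 3 → 0
  read 'a': 0 → 0
  read 'b': 0 → 3
  end 3, accepted
w2:
  start at 4
  read 'a': 4 → 0
  read 'c': 0 → 4
  read 'c': 4 → 1
  read 'b': 1 → 2
  read 'c': 2 → 5
  read 'b': 5 → 4
  read 'a': 4 → 0
  read 'b': 0 → 3
  read 'a': 3 → 4
  end 4, rejected
w3:
  start at 4
  read 'a': 4 → 0
  read 'a': 0 → 0
  read 'c': 0 → 4
  read 'b': 4 → 1
  read 'a': 1 → 5
  read 'b': 5 → 4
  read 'c': 4 → 1
  read 'b': 1 → 2
  read 'c': 2 → 5
  read 'a': 5 → 4
  end 4, rejected
w4:
  start at 4
  read 'c': 4 → 1
  read 'b': 1 → 2
  read 'a': 2 → 4
  read 'a': 4 → 0
  read 'a': 0 → 0
  read 'c': 0 → 4
  read 'a': 4 → 0
  read 'b': 0 → 3
  read 'b': 3 → 5
  read 'a': 5 → 4
  end 4, rejected
w5:
  start at 4
  read 'a': 4 → 0
  read 'b': 0 → 3
  read 'b': 3 → 5
  read 'b': 5 → 4
  read 'c': 4 → 1
  read 'c': 1 → 4
  read 'b': 4 → 1
  read 'b': 1 → 2
  read 'b': 2 → 0
  read 'c': 0 → 4
  end 4, rejected

w1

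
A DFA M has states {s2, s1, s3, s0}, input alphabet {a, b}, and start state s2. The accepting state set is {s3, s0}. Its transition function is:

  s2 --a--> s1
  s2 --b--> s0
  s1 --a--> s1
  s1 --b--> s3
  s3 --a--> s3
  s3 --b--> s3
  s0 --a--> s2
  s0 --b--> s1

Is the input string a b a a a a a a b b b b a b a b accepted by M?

Trace: s2 -a-> s1 -b-> s3 -a-> s3 -a-> s3 -a-> s3 -a-> s3 -a-> s3 -a-> s3 -b-> s3 -b-> s3 -b-> s3 -b-> s3 -a-> s3 -b-> s3 -a-> s3 -b-> s3
End state s3 is accepting.

Yes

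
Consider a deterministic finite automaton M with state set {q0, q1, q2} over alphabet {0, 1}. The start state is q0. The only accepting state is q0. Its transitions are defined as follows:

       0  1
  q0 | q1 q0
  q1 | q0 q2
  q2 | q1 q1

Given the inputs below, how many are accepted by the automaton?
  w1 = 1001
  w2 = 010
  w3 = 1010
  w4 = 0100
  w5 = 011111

2

w1: Trace: q0 -1-> q0 -0-> q1 -0-> q0 -1-> q0  → end q0, accepted
w2: Trace: q0 -0-> q1 -1-> q2 -0-> q1  → end q1, rejected
w3: Trace: q0 -1-> q0 -0-> q1 -1-> q2 -0-> q1  → end q1, rejected
w4: Trace: q0 -0-> q1 -1-> q2 -0-> q1 -0-> q0  → end q0, accepted
w5: Trace: q0 -0-> q1 -1-> q2 -1-> q1 -1-> q2 -1-> q1 -1-> q2  → end q2, rejected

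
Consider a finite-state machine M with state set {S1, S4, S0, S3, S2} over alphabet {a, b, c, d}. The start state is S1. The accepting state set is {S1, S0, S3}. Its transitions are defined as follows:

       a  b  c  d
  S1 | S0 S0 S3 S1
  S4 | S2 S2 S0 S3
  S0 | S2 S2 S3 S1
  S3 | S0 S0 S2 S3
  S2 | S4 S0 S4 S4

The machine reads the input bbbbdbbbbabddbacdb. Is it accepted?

Trace: S1 -b-> S0 -b-> S2 -b-> S0 -b-> S2 -d-> S4 -b-> S2 -b-> S0 -b-> S2 -b-> S0 -a-> S2 -b-> S0 -d-> S1 -d-> S1 -b-> S0 -a-> S2 -c-> S4 -d-> S3 -b-> S0
End state S0 is accepting.

Yes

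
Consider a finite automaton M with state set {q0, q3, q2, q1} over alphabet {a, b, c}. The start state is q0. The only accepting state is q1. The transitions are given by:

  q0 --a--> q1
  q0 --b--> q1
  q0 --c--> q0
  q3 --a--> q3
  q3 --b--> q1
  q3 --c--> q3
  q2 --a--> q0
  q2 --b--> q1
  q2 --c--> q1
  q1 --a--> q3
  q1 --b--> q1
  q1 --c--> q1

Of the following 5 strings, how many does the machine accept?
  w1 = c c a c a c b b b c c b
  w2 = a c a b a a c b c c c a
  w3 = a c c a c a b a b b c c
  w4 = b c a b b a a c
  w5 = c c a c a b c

3

w1:
  start at q0
  read 'c': q0 → q0
  read 'c': q0 → q0
  read 'a': q0 → q1
  read 'c': q1 → q1
  read 'a': q1 → q3
  read 'c': q3 → q3
  read 'b': q3 → q1
  read 'b': q1 → q1
  read 'b': q1 → q1
  read 'c': q1 → q1
  read 'c': q1 → q1
  read 'b': q1 → q1
  end q1, accepted
w2:
  start at q0
  read 'a': q0 → q1
  read 'c': q1 → q1
  read 'a': q1 → q3
  read 'b': q3 → q1
  read 'a': q1 → q3
  read 'a': q3 → q3
  read 'c': q3 → q3
  read 'b': q3 → q1
  read 'c': q1 → q1
  read 'c': q1 → q1
  read 'c': q1 → q1
  read 'a': q1 → q3
  end q3, rejected
w3:
  start at q0
  read 'a': q0 → q1
  read 'c': q1 → q1
  read 'c': q1 → q1
  read 'a': q1 → q3
  read 'c': q3 → q3
  read 'a': q3 → q3
  read 'b': q3 → q1
  read 'a': q1 → q3
  read 'b': q3 → q1
  read 'b': q1 → q1
  read 'c': q1 → q1
  read 'c': q1 → q1
  end q1, accepted
w4:
  start at q0
  read 'b': q0 → q1
  read 'c': q1 → q1
  read 'a': q1 → q3
  read 'b': q3 → q1
  read 'b': q1 → q1
  read 'a': q1 → q3
  read 'a': q3 → q3
  read 'c': q3 → q3
  end q3, rejected
w5:
  start at q0
  read 'c': q0 → q0
  read 'c': q0 → q0
  read 'a': q0 → q1
  read 'c': q1 → q1
  read 'a': q1 → q3
  read 'b': q3 → q1
  read 'c': q1 → q1
  end q1, accepted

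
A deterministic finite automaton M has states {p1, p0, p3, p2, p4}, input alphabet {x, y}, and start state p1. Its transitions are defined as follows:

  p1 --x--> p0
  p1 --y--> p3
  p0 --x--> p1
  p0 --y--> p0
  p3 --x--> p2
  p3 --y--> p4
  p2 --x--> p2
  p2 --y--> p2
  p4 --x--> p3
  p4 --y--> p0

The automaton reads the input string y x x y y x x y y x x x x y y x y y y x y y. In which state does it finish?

p2

p1 → p3 → p2 → p2 → p2 → p2 → p2 → p2 → p2 → p2 → p2 → p2 → p2 → p2 → p2 → p2 → p2 → p2 → p2 → p2 → p2 → p2 → p2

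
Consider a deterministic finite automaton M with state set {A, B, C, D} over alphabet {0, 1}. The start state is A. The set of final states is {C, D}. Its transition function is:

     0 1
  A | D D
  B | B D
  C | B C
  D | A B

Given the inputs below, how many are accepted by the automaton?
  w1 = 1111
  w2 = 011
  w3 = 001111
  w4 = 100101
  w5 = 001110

2

w1: Trace: A -1-> D -1-> B -1-> D -1-> B  → end B, rejected
w2: Trace: A -0-> D -1-> B -1-> D  → end D, accepted
w3: Trace: A -0-> D -0-> A -1-> D -1-> B -1-> D -1-> B  → end B, rejected
w4: Trace: A -1-> D -0-> A -0-> D -1-> B -0-> B -1-> D  → end D, accepted
w5: Trace: A -0-> D -0-> A -1-> D -1-> B -1-> D -0-> A  → end A, rejected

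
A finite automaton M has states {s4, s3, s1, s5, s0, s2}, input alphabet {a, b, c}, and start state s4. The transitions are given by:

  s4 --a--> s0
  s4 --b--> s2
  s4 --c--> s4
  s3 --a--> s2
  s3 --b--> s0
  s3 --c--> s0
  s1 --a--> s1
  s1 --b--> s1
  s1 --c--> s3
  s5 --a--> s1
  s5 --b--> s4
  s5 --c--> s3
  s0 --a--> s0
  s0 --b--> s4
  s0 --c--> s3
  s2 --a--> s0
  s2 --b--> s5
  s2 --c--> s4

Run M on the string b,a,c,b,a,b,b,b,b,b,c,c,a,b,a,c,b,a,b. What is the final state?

s4 → s2 → s0 → s3 → s0 → s0 → s4 → s2 → s5 → s4 → s2 → s4 → s4 → s0 → s4 → s0 → s3 → s0 → s0 → s4

s4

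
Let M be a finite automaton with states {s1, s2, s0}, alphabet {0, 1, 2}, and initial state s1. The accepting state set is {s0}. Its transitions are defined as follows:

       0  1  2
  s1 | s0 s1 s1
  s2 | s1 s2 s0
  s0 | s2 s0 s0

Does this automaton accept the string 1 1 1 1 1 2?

s1 → s1 → s1 → s1 → s1 → s1 → s1
End state s1 is not accepting.

No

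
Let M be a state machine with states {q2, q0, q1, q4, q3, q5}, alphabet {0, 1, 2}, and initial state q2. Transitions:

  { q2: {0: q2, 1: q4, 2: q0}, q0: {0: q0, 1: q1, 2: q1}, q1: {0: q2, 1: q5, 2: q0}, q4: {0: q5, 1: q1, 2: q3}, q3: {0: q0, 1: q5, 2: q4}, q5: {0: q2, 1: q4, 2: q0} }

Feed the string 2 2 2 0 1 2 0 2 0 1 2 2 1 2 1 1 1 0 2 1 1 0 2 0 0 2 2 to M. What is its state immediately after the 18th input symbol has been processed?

start at q2
read '2': q2 → q0
read '2': q0 → q1
read '2': q1 → q0
read '0': q0 → q0
read '1': q0 → q1
read '2': q1 → q0
read '0': q0 → q0
read '2': q0 → q1
read '0': q1 → q2
read '1': q2 → q4
read '2': q4 → q3
read '2': q3 → q4
read '1': q4 → q1
read '2': q1 → q0
read '1': q0 → q1
read '1': q1 → q5
read '1': q5 → q4
read '0': q4 → q5
After 18 symbols: q5.

q5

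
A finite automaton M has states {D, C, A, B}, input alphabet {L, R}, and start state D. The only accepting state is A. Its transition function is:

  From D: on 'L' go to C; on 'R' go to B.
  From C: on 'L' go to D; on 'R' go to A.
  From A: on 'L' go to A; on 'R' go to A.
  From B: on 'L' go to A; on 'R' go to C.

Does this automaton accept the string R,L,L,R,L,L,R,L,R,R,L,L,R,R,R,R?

start at D
read 'R': D → B
read 'L': B → A
read 'L': A → A
read 'R': A → A
read 'L': A → A
read 'L': A → A
read 'R': A → A
read 'L': A → A
read 'R': A → A
read 'R': A → A
read 'L': A → A
read 'L': A → A
read 'R': A → A
read 'R': A → A
read 'R': A → A
read 'R': A → A
End state A is accepting.

Yes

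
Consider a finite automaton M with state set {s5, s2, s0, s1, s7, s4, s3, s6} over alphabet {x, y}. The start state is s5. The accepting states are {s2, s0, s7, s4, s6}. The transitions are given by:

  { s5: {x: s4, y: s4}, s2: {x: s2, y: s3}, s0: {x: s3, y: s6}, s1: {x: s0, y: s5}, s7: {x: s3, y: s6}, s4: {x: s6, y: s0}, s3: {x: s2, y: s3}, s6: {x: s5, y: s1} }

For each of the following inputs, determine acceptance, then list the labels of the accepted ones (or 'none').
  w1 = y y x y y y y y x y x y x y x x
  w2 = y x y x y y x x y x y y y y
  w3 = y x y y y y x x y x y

w1

w1: Trace: s5 -y-> s4 -y-> s0 -x-> s3 -y-> s3 -y-> s3 -y-> s3 -y-> s3 -y-> s3 -x-> s2 -y-> s3 -x-> s2 -y-> s3 -x-> s2 -y-> s3 -x-> s2 -x-> s2  → end s2, accepted
w2: Trace: s5 -y-> s4 -x-> s6 -y-> s1 -x-> s0 -y-> s6 -y-> s1 -x-> s0 -x-> s3 -y-> s3 -x-> s2 -y-> s3 -y-> s3 -y-> s3 -y-> s3  → end s3, rejected
w3: Trace: s5 -y-> s4 -x-> s6 -y-> s1 -y-> s5 -y-> s4 -y-> s0 -x-> s3 -x-> s2 -y-> s3 -x-> s2 -y-> s3  → end s3, rejected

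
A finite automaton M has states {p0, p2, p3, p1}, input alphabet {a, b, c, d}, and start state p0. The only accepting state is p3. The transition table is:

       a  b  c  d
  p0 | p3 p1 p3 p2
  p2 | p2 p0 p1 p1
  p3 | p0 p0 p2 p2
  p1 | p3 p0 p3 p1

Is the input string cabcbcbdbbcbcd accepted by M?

Trace: p0 -c-> p3 -a-> p0 -b-> p1 -c-> p3 -b-> p0 -c-> p3 -b-> p0 -d-> p2 -b-> p0 -b-> p1 -c-> p3 -b-> p0 -c-> p3 -d-> p2
End state p2 is not accepting.

No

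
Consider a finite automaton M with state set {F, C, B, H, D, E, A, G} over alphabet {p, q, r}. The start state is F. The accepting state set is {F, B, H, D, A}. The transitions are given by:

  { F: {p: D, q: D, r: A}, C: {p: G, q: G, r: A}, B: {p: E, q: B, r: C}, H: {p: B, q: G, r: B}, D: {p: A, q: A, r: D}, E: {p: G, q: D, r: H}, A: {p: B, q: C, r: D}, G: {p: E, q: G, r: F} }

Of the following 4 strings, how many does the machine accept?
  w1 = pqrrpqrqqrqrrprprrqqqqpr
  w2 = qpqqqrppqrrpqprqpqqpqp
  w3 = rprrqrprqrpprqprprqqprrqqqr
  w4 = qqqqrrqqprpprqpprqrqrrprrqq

3

w1: Trace: F -p-> D -q-> A -r-> D -r-> D -p-> A -q-> C -r-> A -q-> C -q-> G -r-> F -q-> D -r-> D -r-> D -p-> A -r-> D -p-> A -r-> D -r-> D -q-> A -q-> C -q-> G -q-> G -p-> E -r-> H  → end H, accepted
w2: Trace: F -q-> D -p-> A -q-> C -q-> G -q-> G -r-> F -p-> D -p-> A -q-> C -r-> A -r-> D -p-> A -q-> C -p-> G -r-> F -q-> D -p-> A -q-> C -q-> G -p-> E -q-> D -p-> A  → end A, accepted
w3: Trace: F -r-> A -p-> B -r-> C -r-> A -q-> C -r-> A -p-> B -r-> C -q-> G -r-> F -p-> D -p-> A -r-> D -q-> A -p-> B -r-> C -p-> G -r-> F -q-> D -q-> A -p-> B -r-> C -r-> A -q-> C -q-> G -q-> G -r-> F  → end F, accepted
w4: Trace: F -q-> D -q-> A -q-> C -q-> G -r-> F -r-> A -q-> C -q-> G -p-> E -r-> H -p-> B -p-> E -r-> H -q-> G -p-> E -p-> G -r-> F -q-> D -r-> D -q-> A -r-> D -r-> D -p-> A -r-> D -r-> D -q-> A -q-> C  → end C, rejected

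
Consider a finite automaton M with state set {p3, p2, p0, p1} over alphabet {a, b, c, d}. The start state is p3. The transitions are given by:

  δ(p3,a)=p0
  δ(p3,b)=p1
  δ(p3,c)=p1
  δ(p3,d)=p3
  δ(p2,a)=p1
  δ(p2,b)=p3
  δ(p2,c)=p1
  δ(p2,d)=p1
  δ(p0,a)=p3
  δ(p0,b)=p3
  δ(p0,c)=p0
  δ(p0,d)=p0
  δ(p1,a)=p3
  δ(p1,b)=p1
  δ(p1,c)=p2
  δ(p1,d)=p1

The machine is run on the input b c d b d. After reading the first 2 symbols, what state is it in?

p2

p3 → p1 → p2
After 2 symbols: p2.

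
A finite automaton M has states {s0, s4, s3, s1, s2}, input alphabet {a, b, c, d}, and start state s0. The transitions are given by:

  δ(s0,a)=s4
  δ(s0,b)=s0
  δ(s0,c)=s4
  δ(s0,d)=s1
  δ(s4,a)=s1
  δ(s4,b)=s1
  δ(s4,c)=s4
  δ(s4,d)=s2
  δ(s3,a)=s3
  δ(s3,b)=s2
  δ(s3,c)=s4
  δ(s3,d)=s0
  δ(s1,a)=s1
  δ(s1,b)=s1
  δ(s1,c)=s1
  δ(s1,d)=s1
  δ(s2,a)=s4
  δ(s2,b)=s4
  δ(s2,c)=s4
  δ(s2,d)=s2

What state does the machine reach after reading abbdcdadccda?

s0 → s4 → s1 → s1 → s1 → s1 → s1 → s1 → s1 → s1 → s1 → s1 → s1

s1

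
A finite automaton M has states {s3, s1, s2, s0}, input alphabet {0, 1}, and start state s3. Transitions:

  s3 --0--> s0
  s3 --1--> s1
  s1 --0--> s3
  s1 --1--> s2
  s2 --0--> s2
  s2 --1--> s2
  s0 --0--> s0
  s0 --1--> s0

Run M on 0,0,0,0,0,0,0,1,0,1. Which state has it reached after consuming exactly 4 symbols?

s3 → s0 → s0 → s0 → s0
After 4 symbols: s0.

s0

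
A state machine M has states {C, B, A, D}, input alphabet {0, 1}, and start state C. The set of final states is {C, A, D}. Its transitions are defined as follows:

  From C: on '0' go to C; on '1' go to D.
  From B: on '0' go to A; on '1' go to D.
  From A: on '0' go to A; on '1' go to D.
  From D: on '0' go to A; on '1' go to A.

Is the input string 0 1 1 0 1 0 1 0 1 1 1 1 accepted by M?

Yes

C → C → D → A → A → D → A → D → A → D → A → D → A
End state A is accepting.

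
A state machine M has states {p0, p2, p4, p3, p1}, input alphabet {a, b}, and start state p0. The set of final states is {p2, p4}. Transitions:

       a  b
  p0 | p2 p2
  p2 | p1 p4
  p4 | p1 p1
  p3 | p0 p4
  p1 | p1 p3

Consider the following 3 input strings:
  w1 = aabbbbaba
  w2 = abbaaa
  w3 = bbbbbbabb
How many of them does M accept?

w1: Trace: p0 -a-> p2 -a-> p1 -b-> p3 -b-> p4 -b-> p1 -b-> p3 -a-> p0 -b-> p2 -a-> p1  → end p1, rejected
w2: Trace: p0 -a-> p2 -b-> p4 -b-> p1 -a-> p1 -a-> p1 -a-> p1  → end p1, rejected
w3: Trace: p0 -b-> p2 -b-> p4 -b-> p1 -b-> p3 -b-> p4 -b-> p1 -a-> p1 -b-> p3 -b-> p4  → end p4, accepted

1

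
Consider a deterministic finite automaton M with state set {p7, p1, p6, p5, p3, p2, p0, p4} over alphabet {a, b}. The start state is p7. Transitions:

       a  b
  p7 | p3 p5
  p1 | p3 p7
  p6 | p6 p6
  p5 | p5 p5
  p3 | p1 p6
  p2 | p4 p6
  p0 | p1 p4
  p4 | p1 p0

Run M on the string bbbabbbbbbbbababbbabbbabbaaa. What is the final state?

Trace: p7 -b-> p5 -b-> p5 -b-> p5 -a-> p5 -b-> p5 -b-> p5 -b-> p5 -b-> p5 -b-> p5 -b-> p5 -b-> p5 -b-> p5 -a-> p5 -b-> p5 -a-> p5 -b-> p5 -b-> p5 -b-> p5 -a-> p5 -b-> p5 -b-> p5 -b-> p5 -a-> p5 -b-> p5 -b-> p5 -a-> p5 -a-> p5 -a-> p5

p5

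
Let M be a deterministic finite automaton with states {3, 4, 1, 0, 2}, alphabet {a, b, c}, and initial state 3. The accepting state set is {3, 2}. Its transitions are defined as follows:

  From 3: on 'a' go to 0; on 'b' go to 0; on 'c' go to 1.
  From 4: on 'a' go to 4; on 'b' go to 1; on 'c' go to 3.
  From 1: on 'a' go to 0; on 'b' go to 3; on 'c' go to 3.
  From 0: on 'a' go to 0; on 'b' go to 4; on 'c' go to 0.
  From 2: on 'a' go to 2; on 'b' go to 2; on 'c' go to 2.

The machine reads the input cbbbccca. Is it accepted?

start at 3
read 'c': 3 → 1
read 'b': 1 → 3
read 'b': 3 → 0
read 'b': 0 → 4
read 'c': 4 → 3
read 'c': 3 → 1
read 'c': 1 → 3
read 'a': 3 → 0
End state 0 is not accepting.

No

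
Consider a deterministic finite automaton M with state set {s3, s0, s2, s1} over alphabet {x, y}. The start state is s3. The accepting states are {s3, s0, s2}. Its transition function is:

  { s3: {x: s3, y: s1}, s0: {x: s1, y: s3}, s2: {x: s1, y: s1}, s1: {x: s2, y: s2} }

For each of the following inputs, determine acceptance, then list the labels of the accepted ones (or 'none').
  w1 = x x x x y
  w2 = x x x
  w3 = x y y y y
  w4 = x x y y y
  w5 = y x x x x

w1:
  start at s3
  read 'x': s3 → s3
  read 'x': s3 → s3
  read 'x': s3 → s3
  read 'x': s3 → s3
  read 'y': s3 → s1
  end s1, rejected
w2:
  start at s3
  read 'x': s3 → s3
  read 'x': s3 → s3
  read 'x': s3 → s3
  end s3, accepted
w3:
  start at s3
  read 'x': s3 → s3
  read 'y': s3 → s1
  read 'y': s1 → s2
  read 'y': s2 → s1
  read 'y': s1 → s2
  end s2, accepted
w4:
  start at s3
  read 'x': s3 → s3
  read 'x': s3 → s3
  read 'y': s3 → s1
  read 'y': s1 → s2
  read 'y': s2 → s1
  end s1, rejected
w5:
  start at s3
  read 'y': s3 → s1
  read 'x': s1 → s2
  read 'x': s2 → s1
  read 'x': s1 → s2
  read 'x': s2 → s1
  end s1, rejected

w2, w3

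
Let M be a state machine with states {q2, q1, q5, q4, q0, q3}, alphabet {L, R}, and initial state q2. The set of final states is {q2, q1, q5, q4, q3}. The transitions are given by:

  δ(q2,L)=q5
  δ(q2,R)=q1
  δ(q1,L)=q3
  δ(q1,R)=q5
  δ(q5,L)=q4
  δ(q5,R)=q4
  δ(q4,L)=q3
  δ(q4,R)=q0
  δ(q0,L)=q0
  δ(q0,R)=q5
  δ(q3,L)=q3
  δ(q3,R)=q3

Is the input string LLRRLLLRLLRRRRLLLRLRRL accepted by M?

Trace: q2 -L-> q5 -L-> q4 -R-> q0 -R-> q5 -L-> q4 -L-> q3 -L-> q3 -R-> q3 -L-> q3 -L-> q3 -R-> q3 -R-> q3 -R-> q3 -R-> q3 -L-> q3 -L-> q3 -L-> q3 -R-> q3 -L-> q3 -R-> q3 -R-> q3 -L-> q3
End state q3 is accepting.

Yes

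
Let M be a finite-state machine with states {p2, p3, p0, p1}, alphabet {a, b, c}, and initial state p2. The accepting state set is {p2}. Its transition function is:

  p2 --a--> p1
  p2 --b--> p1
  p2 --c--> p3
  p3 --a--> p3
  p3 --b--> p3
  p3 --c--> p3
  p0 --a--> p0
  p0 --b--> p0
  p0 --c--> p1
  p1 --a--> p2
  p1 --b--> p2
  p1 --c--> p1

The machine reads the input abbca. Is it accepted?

start at p2
read 'a': p2 → p1
read 'b': p1 → p2
read 'b': p2 → p1
read 'c': p1 → p1
read 'a': p1 → p2
End state p2 is accepting.

Yes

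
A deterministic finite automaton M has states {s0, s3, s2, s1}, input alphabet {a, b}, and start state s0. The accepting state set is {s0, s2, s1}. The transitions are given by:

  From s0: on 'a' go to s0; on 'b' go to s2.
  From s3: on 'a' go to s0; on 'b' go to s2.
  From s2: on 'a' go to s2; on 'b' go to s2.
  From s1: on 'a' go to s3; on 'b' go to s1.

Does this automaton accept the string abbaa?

Yes

s0 → s0 → s2 → s2 → s2 → s2
End state s2 is accepting.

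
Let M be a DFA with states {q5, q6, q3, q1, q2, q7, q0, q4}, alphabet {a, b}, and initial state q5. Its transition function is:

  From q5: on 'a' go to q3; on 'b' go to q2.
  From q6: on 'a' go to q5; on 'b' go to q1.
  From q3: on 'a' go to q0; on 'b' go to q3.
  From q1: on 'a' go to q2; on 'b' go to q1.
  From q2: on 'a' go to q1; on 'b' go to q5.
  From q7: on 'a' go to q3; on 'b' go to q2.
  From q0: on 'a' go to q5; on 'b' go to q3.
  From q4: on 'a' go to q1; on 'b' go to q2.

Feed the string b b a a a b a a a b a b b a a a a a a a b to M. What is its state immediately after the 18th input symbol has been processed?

q5 → q2 → q5 → q3 → q0 → q5 → q2 → q1 → q2 → q1 → q1 → q2 → q5 → q2 → q1 → q2 → q1 → q2 → q1
After 18 symbols: q1.

q1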